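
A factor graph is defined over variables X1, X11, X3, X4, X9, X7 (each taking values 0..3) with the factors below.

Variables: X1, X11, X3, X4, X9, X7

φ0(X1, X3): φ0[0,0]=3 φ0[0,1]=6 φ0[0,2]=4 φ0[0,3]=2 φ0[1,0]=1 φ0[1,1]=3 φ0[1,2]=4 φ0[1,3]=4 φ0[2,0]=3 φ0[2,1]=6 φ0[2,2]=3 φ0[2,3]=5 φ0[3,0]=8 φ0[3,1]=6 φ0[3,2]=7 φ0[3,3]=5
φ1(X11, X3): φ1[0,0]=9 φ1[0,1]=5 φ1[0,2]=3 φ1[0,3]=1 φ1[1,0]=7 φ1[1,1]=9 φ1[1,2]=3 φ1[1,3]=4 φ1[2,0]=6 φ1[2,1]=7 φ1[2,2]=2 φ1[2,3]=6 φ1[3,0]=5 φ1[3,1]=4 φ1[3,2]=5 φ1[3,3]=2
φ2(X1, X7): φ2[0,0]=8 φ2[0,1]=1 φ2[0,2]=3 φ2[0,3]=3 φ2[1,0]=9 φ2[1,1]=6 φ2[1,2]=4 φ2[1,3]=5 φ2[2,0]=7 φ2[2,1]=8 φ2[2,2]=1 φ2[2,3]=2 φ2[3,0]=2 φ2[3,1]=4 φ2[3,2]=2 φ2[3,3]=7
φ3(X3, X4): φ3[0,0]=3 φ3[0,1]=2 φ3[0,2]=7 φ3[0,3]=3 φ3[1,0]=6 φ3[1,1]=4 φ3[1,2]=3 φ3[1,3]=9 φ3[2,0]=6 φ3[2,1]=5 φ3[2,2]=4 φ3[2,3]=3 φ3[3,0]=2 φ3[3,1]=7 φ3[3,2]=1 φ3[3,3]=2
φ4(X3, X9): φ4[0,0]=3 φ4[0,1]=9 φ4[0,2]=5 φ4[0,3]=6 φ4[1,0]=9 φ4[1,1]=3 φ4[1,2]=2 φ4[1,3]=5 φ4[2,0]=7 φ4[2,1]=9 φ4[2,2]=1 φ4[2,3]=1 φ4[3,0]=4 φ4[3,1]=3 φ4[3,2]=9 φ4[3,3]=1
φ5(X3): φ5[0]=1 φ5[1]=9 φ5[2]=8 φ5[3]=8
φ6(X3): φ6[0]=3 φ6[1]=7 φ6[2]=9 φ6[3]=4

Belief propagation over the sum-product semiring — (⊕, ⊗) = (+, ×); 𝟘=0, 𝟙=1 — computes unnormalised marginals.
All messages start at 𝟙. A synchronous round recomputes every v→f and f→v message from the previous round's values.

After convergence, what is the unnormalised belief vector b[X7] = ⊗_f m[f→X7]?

init: all messages = 𝟙 over 4 values
r1 m[φ0→X1] = [15, 12, 17, 26]
r1 m[φ0→X3] = [15, 21, 18, 16]
r1 m[φ1→X11] = [18, 23, 21, 16]
r1 m[φ1→X3] = [27, 25, 13, 13]
r1 m[φ2→X1] = [15, 24, 18, 15]
r1 m[φ2→X7] = [26, 19, 10, 17]
r1 m[φ3→X3] = [15, 22, 18, 12]
r1 m[φ3→X4] = [17, 18, 15, 17]
r1 m[φ4→X3] = [23, 19, 18, 17]
r1 m[φ4→X9] = [23, 24, 17, 13]
r1 m[φ5→X3] = [1, 9, 8, 8]
r1 m[φ6→X3] = [3, 7, 9, 4]
r1 m[X1→φ0] = [1, 1, 1, 1]
r1 m[X1→φ2] = [1, 1, 1, 1]
r1 m[X11→φ1] = [1, 1, 1, 1]
r1 m[X3→φ0] = [1, 1, 1, 1]
r1 m[X3→φ1] = [1, 1, 1, 1]
r1 m[X3→φ3] = [1, 1, 1, 1]
r1 m[X3→φ4] = [1, 1, 1, 1]
r1 m[X3→φ5] = [1, 1, 1, 1]
r1 m[X3→φ6] = [1, 1, 1, 1]
r1 m[X4→φ3] = [1, 1, 1, 1]
r1 m[X9→φ4] = [1, 1, 1, 1]
r1 m[X7→φ2] = [1, 1, 1, 1]
r2 m[φ0→X1] = [15, 12, 17, 26]
r2 m[φ0→X3] = [15, 21, 18, 16]
r2 m[φ1→X11] = [18, 23, 21, 16]
r2 m[φ1→X3] = [27, 25, 13, 13]
r2 m[φ2→X1] = [15, 24, 18, 15]
r2 m[φ2→X7] = [26, 19, 10, 17]
r2 m[φ3→X3] = [15, 22, 18, 12]
r2 m[φ3→X4] = [17, 18, 15, 17]
r2 m[φ4→X3] = [23, 19, 18, 17]
r2 m[φ4→X9] = [23, 24, 17, 13]
r2 m[φ5→X3] = [1, 9, 8, 8]
r2 m[φ6→X3] = [3, 7, 9, 4]
r2 m[X1→φ0] = [15, 24, 18, 15]
r2 m[X1→φ2] = [15, 12, 17, 26]
r2 m[X11→φ1] = [1, 1, 1, 1]
r2 m[X3→φ0] = [27945, 658350, 303264, 84864]
r2 m[X3→φ1] = [15525, 553014, 419904, 104448]
r2 m[X3→φ3] = [27945, 628425, 303264, 113152]
r2 m[X3→φ4] = [18225, 727650, 303264, 79872]
r2 m[X3→φ5] = [419175, 1536150, 682344, 169728]
r2 m[X3→φ6] = [139725, 1975050, 606528, 339456]
r2 m[X4→φ3] = [1, 1, 1, 1]
r2 m[X9→φ4] = [1, 1, 1, 1]
r2 m[X7→φ2] = [1, 1, 1, 1]
r3 m[φ0→X1] = [5416719, 3555507, 5368047, 6720828]
r3 m[φ0→X3] = [243, 360, 315, 291]
r3 m[φ1→X11] = [4268955, 6763305, 5430744, 4598097]
r3 m[φ1→X3] = [27, 25, 13, 13]
r3 m[φ2→X1] = [15, 24, 18, 15]
r3 m[φ2→X7] = [399, 327, 162, 321]
r3 m[φ3→X3] = [15, 22, 18, 12]
r3 m[φ3→X4] = [5900273, 4877974, 3407098, 6875756]
r3 m[φ4→X3] = [23, 19, 18, 17]
r3 m[φ4→X9] = [9045861, 5315967, 2568537, 4130736]
r3 m[φ5→X3] = [1, 9, 8, 8]
r3 m[φ6→X3] = [3, 7, 9, 4]
r3 m[X1→φ0] = [15, 24, 18, 15]
r3 m[X1→φ2] = [15, 12, 17, 26]
r3 m[X11→φ1] = [1, 1, 1, 1]
r3 m[X3→φ0] = [27945, 658350, 303264, 84864]
r3 m[X3→φ1] = [15525, 553014, 419904, 104448]
r3 m[X3→φ3] = [27945, 628425, 303264, 113152]
r3 m[X3→φ4] = [18225, 727650, 303264, 79872]
r3 m[X3→φ5] = [419175, 1536150, 682344, 169728]
r3 m[X3→φ6] = [139725, 1975050, 606528, 339456]
r3 m[X4→φ3] = [1, 1, 1, 1]
r3 m[X9→φ4] = [1, 1, 1, 1]
r3 m[X7→φ2] = [1, 1, 1, 1]
r4 m[φ0→X1] = [5416719, 3555507, 5368047, 6720828]
r4 m[φ0→X3] = [243, 360, 315, 291]
r4 m[φ1→X11] = [4268955, 6763305, 5430744, 4598097]
r4 m[φ1→X3] = [27, 25, 13, 13]
r4 m[φ2→X1] = [15, 24, 18, 15]
r4 m[φ2→X7] = [399, 327, 162, 321]
r4 m[φ3→X3] = [15, 22, 18, 12]
r4 m[φ3→X4] = [5900273, 4877974, 3407098, 6875756]
r4 m[φ4→X3] = [23, 19, 18, 17]
r4 m[φ4→X9] = [9045861, 5315967, 2568537, 4130736]
r4 m[φ5→X3] = [1, 9, 8, 8]
r4 m[φ6→X3] = [3, 7, 9, 4]
r4 m[X1→φ0] = [15, 24, 18, 15]
r4 m[X1→φ2] = [5416719, 3555507, 5368047, 6720828]
r4 m[X11→φ1] = [1, 1, 1, 1]
r4 m[X3→φ0] = [27945, 658350, 303264, 84864]
r4 m[X3→φ1] = [251505, 9480240, 7348320, 1899648]
r4 m[X3→φ3] = [452709, 10773000, 5307120, 2057952]
r4 m[X3→φ4] = [295245, 12474000, 5307120, 1452672]
r4 m[X3→φ5] = [6790635, 26334000, 11941020, 3086928]
r4 m[X3→φ6] = [2263545, 33858000, 10614240, 6173856]
r4 m[X4→φ3] = [1, 1, 1, 1]
r4 m[X9→φ4] = [1, 1, 1, 1]
r4 m[X7→φ2] = [1, 1, 1, 1]
r5 m[φ0→X1] = [5416719, 3555507, 5368047, 6720828]
r5 m[φ0→X3] = [243, 360, 315, 291]
r5 m[φ1→X11] = [73609353, 116726247, 93965238, 79719381]
r5 m[φ1→X3] = [27, 25, 13, 13]
r5 m[φ2→X1] = [15, 24, 18, 15]
r5 m[φ2→X7] = [126351300, 96577449, 49281888, 91809582]
r5 m[φ3→X3] = [15, 22, 18, 12]
r5 m[φ3→X4] = [101954751, 84938682, 58774395, 118352391]
r5 m[φ4→X3] = [23, 19, 18, 17]
r5 m[φ4→X9] = [156112263, 92201301, 44805393, 70901262]
r5 m[φ5→X3] = [1, 9, 8, 8]
r5 m[φ6→X3] = [3, 7, 9, 4]
r5 m[X1→φ0] = [15, 24, 18, 15]
r5 m[X1→φ2] = [5416719, 3555507, 5368047, 6720828]
r5 m[X11→φ1] = [1, 1, 1, 1]
r5 m[X3→φ0] = [27945, 658350, 303264, 84864]
r5 m[X3→φ1] = [251505, 9480240, 7348320, 1899648]
r5 m[X3→φ3] = [452709, 10773000, 5307120, 2057952]
r5 m[X3→φ4] = [295245, 12474000, 5307120, 1452672]
r5 m[X3→φ5] = [6790635, 26334000, 11941020, 3086928]
r5 m[X3→φ6] = [2263545, 33858000, 10614240, 6173856]
r5 m[X4→φ3] = [1, 1, 1, 1]
r5 m[X9→φ4] = [1, 1, 1, 1]
r5 m[X7→φ2] = [1, 1, 1, 1]
r6 m[φ0→X1] = [5416719, 3555507, 5368047, 6720828]
r6 m[φ0→X3] = [243, 360, 315, 291]
r6 m[φ1→X11] = [73609353, 116726247, 93965238, 79719381]
r6 m[φ1→X3] = [27, 25, 13, 13]
r6 m[φ2→X1] = [15, 24, 18, 15]
r6 m[φ2→X7] = [126351300, 96577449, 49281888, 91809582]
r6 m[φ3→X3] = [15, 22, 18, 12]
r6 m[φ3→X4] = [101954751, 84938682, 58774395, 118352391]
r6 m[φ4→X3] = [23, 19, 18, 17]
r6 m[φ4→X9] = [156112263, 92201301, 44805393, 70901262]
r6 m[φ5→X3] = [1, 9, 8, 8]
r6 m[φ6→X3] = [3, 7, 9, 4]
r6 m[X1→φ0] = [15, 24, 18, 15]
r6 m[X1→φ2] = [5416719, 3555507, 5368047, 6720828]
r6 m[X11→φ1] = [1, 1, 1, 1]
r6 m[X3→φ0] = [27945, 658350, 303264, 84864]
r6 m[X3→φ1] = [251505, 9480240, 7348320, 1899648]
r6 m[X3→φ3] = [452709, 10773000, 5307120, 2057952]
r6 m[X3→φ4] = [295245, 12474000, 5307120, 1452672]
r6 m[X3→φ5] = [6790635, 26334000, 11941020, 3086928]
r6 m[X3→φ6] = [2263545, 33858000, 10614240, 6173856]
r6 m[X4→φ3] = [1, 1, 1, 1]
r6 m[X9→φ4] = [1, 1, 1, 1]
r6 m[X7→φ2] = [1, 1, 1, 1]
fixed point reached at round 6
b[X7] = ⊗ incoming = [126351300, 96577449, 49281888, 91809582]

b[X7] = [126351300, 96577449, 49281888, 91809582]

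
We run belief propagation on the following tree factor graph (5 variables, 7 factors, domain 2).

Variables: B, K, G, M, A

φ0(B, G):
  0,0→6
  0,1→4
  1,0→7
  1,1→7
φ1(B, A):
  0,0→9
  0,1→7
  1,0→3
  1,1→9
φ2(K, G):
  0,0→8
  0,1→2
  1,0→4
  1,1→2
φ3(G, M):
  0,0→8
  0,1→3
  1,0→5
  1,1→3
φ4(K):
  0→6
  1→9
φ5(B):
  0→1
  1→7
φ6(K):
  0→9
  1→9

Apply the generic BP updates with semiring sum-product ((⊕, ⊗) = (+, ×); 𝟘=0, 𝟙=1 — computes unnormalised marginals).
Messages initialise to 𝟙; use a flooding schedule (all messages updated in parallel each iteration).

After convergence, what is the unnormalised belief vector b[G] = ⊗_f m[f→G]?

b[G] = [5688144, 1408320]

init: all messages = 𝟙 over 2 values
r1 m[φ0→B] = [10, 14]
r1 m[φ0→G] = [13, 11]
r1 m[φ1→B] = [16, 12]
r1 m[φ1→A] = [12, 16]
r1 m[φ2→K] = [10, 6]
r1 m[φ2→G] = [12, 4]
r1 m[φ3→G] = [11, 8]
r1 m[φ3→M] = [13, 6]
r1 m[φ4→K] = [6, 9]
r1 m[φ5→B] = [1, 7]
r1 m[φ6→K] = [9, 9]
r1 m[B→φ0] = [1, 1]
r1 m[B→φ1] = [1, 1]
r1 m[B→φ5] = [1, 1]
r1 m[K→φ2] = [1, 1]
r1 m[K→φ4] = [1, 1]
r1 m[K→φ6] = [1, 1]
r1 m[G→φ0] = [1, 1]
r1 m[G→φ2] = [1, 1]
r1 m[G→φ3] = [1, 1]
r1 m[M→φ3] = [1, 1]
r1 m[A→φ1] = [1, 1]
r2 m[φ0→B] = [10, 14]
r2 m[φ0→G] = [13, 11]
r2 m[φ1→B] = [16, 12]
r2 m[φ1→A] = [12, 16]
r2 m[φ2→K] = [10, 6]
r2 m[φ2→G] = [12, 4]
r2 m[φ3→G] = [11, 8]
r2 m[φ3→M] = [13, 6]
r2 m[φ4→K] = [6, 9]
r2 m[φ5→B] = [1, 7]
r2 m[φ6→K] = [9, 9]
r2 m[B→φ0] = [16, 84]
r2 m[B→φ1] = [10, 98]
r2 m[B→φ5] = [160, 168]
r2 m[K→φ2] = [54, 81]
r2 m[K→φ4] = [90, 54]
r2 m[K→φ6] = [60, 54]
r2 m[G→φ0] = [132, 32]
r2 m[G→φ2] = [143, 88]
r2 m[G→φ3] = [156, 44]
r2 m[M→φ3] = [1, 1]
r2 m[A→φ1] = [1, 1]
r3 m[φ0→B] = [920, 1148]
r3 m[φ0→G] = [684, 652]
r3 m[φ1→B] = [16, 12]
r3 m[φ1→A] = [384, 952]
r3 m[φ2→K] = [1320, 748]
r3 m[φ2→G] = [756, 270]
r3 m[φ3→G] = [11, 8]
r3 m[φ3→M] = [1468, 600]
r3 m[φ4→K] = [6, 9]
r3 m[φ5→B] = [1, 7]
r3 m[φ6→K] = [9, 9]
r3 m[B→φ0] = [16, 84]
r3 m[B→φ1] = [10, 98]
r3 m[B→φ5] = [160, 168]
r3 m[K→φ2] = [54, 81]
r3 m[K→φ4] = [90, 54]
r3 m[K→φ6] = [60, 54]
r3 m[G→φ0] = [132, 32]
r3 m[G→φ2] = [143, 88]
r3 m[G→φ3] = [156, 44]
r3 m[M→φ3] = [1, 1]
r3 m[A→φ1] = [1, 1]
r4 m[φ0→B] = [920, 1148]
r4 m[φ0→G] = [684, 652]
r4 m[φ1→B] = [16, 12]
r4 m[φ1→A] = [384, 952]
r4 m[φ2→K] = [1320, 748]
r4 m[φ2→G] = [756, 270]
r4 m[φ3→G] = [11, 8]
r4 m[φ3→M] = [1468, 600]
r4 m[φ4→K] = [6, 9]
r4 m[φ5→B] = [1, 7]
r4 m[φ6→K] = [9, 9]
r4 m[B→φ0] = [16, 84]
r4 m[B→φ1] = [920, 8036]
r4 m[B→φ5] = [14720, 13776]
r4 m[K→φ2] = [54, 81]
r4 m[K→φ4] = [11880, 6732]
r4 m[K→φ6] = [7920, 6732]
r4 m[G→φ0] = [8316, 2160]
r4 m[G→φ2] = [7524, 5216]
r4 m[G→φ3] = [517104, 176040]
r4 m[M→φ3] = [1, 1]
r4 m[A→φ1] = [1, 1]
r5 m[φ0→B] = [58536, 73332]
r5 m[φ0→G] = [684, 652]
r5 m[φ1→B] = [16, 12]
r5 m[φ1→A] = [32388, 78764]
r5 m[φ2→K] = [70624, 40528]
r5 m[φ2→G] = [756, 270]
r5 m[φ3→G] = [11, 8]
r5 m[φ3→M] = [5017032, 2079432]
r5 m[φ4→K] = [6, 9]
r5 m[φ5→B] = [1, 7]
r5 m[φ6→K] = [9, 9]
r5 m[B→φ0] = [16, 84]
r5 m[B→φ1] = [920, 8036]
r5 m[B→φ5] = [14720, 13776]
r5 m[K→φ2] = [54, 81]
r5 m[K→φ4] = [11880, 6732]
r5 m[K→φ6] = [7920, 6732]
r5 m[G→φ0] = [8316, 2160]
r5 m[G→φ2] = [7524, 5216]
r5 m[G→φ3] = [517104, 176040]
r5 m[M→φ3] = [1, 1]
r5 m[A→φ1] = [1, 1]
r6 m[φ0→B] = [58536, 73332]
r6 m[φ0→G] = [684, 652]
r6 m[φ1→B] = [16, 12]
r6 m[φ1→A] = [32388, 78764]
r6 m[φ2→K] = [70624, 40528]
r6 m[φ2→G] = [756, 270]
r6 m[φ3→G] = [11, 8]
r6 m[φ3→M] = [5017032, 2079432]
r6 m[φ4→K] = [6, 9]
r6 m[φ5→B] = [1, 7]
r6 m[φ6→K] = [9, 9]
r6 m[B→φ0] = [16, 84]
r6 m[B→φ1] = [58536, 513324]
r6 m[B→φ5] = [936576, 879984]
r6 m[K→φ2] = [54, 81]
r6 m[K→φ4] = [635616, 364752]
r6 m[K→φ6] = [423744, 364752]
r6 m[G→φ0] = [8316, 2160]
r6 m[G→φ2] = [7524, 5216]
r6 m[G→φ3] = [517104, 176040]
r6 m[M→φ3] = [1, 1]
r6 m[A→φ1] = [1, 1]
r7 m[φ0→B] = [58536, 73332]
r7 m[φ0→G] = [684, 652]
r7 m[φ1→B] = [16, 12]
r7 m[φ1→A] = [2066796, 5029668]
r7 m[φ2→K] = [70624, 40528]
r7 m[φ2→G] = [756, 270]
r7 m[φ3→G] = [11, 8]
r7 m[φ3→M] = [5017032, 2079432]
r7 m[φ4→K] = [6, 9]
r7 m[φ5→B] = [1, 7]
r7 m[φ6→K] = [9, 9]
r7 m[B→φ0] = [16, 84]
r7 m[B→φ1] = [58536, 513324]
r7 m[B→φ5] = [936576, 879984]
r7 m[K→φ2] = [54, 81]
r7 m[K→φ4] = [635616, 364752]
r7 m[K→φ6] = [423744, 364752]
r7 m[G→φ0] = [8316, 2160]
r7 m[G→φ2] = [7524, 5216]
r7 m[G→φ3] = [517104, 176040]
r7 m[M→φ3] = [1, 1]
r7 m[A→φ1] = [1, 1]
r8 m[φ0→B] = [58536, 73332]
r8 m[φ0→G] = [684, 652]
r8 m[φ1→B] = [16, 12]
r8 m[φ1→A] = [2066796, 5029668]
r8 m[φ2→K] = [70624, 40528]
r8 m[φ2→G] = [756, 270]
r8 m[φ3→G] = [11, 8]
r8 m[φ3→M] = [5017032, 2079432]
r8 m[φ4→K] = [6, 9]
r8 m[φ5→B] = [1, 7]
r8 m[φ6→K] = [9, 9]
r8 m[B→φ0] = [16, 84]
r8 m[B→φ1] = [58536, 513324]
r8 m[B→φ5] = [936576, 879984]
r8 m[K→φ2] = [54, 81]
r8 m[K→φ4] = [635616, 364752]
r8 m[K→φ6] = [423744, 364752]
r8 m[G→φ0] = [8316, 2160]
r8 m[G→φ2] = [7524, 5216]
r8 m[G→φ3] = [517104, 176040]
r8 m[M→φ3] = [1, 1]
r8 m[A→φ1] = [1, 1]
fixed point reached at round 8
b[G] = ⊗ incoming = [5688144, 1408320]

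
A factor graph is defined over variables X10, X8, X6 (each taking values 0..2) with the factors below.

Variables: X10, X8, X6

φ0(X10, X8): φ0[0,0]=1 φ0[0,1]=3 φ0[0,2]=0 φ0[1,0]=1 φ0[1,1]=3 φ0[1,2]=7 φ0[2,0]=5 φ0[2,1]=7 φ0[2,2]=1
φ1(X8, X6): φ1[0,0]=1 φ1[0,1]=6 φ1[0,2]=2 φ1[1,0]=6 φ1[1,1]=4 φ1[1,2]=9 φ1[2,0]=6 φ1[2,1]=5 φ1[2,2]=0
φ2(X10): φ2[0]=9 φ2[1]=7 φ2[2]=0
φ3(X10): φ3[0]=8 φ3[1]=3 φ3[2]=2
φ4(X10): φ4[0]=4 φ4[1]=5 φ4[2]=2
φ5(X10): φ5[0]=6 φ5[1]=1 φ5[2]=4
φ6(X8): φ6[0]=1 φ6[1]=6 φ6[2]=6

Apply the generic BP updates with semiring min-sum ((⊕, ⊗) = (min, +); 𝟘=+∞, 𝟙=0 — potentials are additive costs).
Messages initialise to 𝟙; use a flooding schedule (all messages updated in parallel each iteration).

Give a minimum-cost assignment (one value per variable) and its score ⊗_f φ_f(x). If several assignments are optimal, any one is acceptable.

init: all messages = 𝟙 over 3 values
r1 m[φ0→X10] = [0, 1, 1]
r1 m[φ0→X8] = [1, 3, 0]
r1 m[φ1→X8] = [1, 4, 0]
r1 m[φ1→X6] = [1, 4, 0]
r1 m[φ2→X10] = [9, 7, 0]
r1 m[φ3→X10] = [8, 3, 2]
r1 m[φ4→X10] = [4, 5, 2]
r1 m[φ5→X10] = [6, 1, 4]
r1 m[φ6→X8] = [1, 6, 6]
r1 m[X10→φ0] = [0, 0, 0]
r1 m[X10→φ2] = [0, 0, 0]
r1 m[X10→φ3] = [0, 0, 0]
r1 m[X10→φ4] = [0, 0, 0]
r1 m[X10→φ5] = [0, 0, 0]
r1 m[X8→φ0] = [0, 0, 0]
r1 m[X8→φ1] = [0, 0, 0]
r1 m[X8→φ6] = [0, 0, 0]
r1 m[X6→φ1] = [0, 0, 0]
r2 m[φ0→X10] = [0, 1, 1]
r2 m[φ0→X8] = [1, 3, 0]
r2 m[φ1→X8] = [1, 4, 0]
r2 m[φ1→X6] = [1, 4, 0]
r2 m[φ2→X10] = [9, 7, 0]
r2 m[φ3→X10] = [8, 3, 2]
r2 m[φ4→X10] = [4, 5, 2]
r2 m[φ5→X10] = [6, 1, 4]
r2 m[φ6→X8] = [1, 6, 6]
r2 m[X10→φ0] = [27, 16, 8]
r2 m[X10→φ2] = [18, 10, 9]
r2 m[X10→φ3] = [19, 14, 7]
r2 m[X10→φ4] = [23, 12, 7]
r2 m[X10→φ5] = [21, 16, 5]
r2 m[X8→φ0] = [2, 10, 6]
r2 m[X8→φ1] = [2, 9, 6]
r2 m[X8→φ6] = [2, 7, 0]
r2 m[X6→φ1] = [0, 0, 0]
r3 m[φ0→X10] = [3, 3, 7]
r3 m[φ0→X8] = [13, 15, 9]
r3 m[φ1→X8] = [1, 4, 0]
r3 m[φ1→X6] = [3, 8, 4]
r3 m[φ2→X10] = [9, 7, 0]
r3 m[φ3→X10] = [8, 3, 2]
r3 m[φ4→X10] = [4, 5, 2]
r3 m[φ5→X10] = [6, 1, 4]
r3 m[φ6→X8] = [1, 6, 6]
r3 m[X10→φ0] = [27, 16, 8]
r3 m[X10→φ2] = [18, 10, 9]
r3 m[X10→φ3] = [19, 14, 7]
r3 m[X10→φ4] = [23, 12, 7]
r3 m[X10→φ5] = [21, 16, 5]
r3 m[X8→φ0] = [2, 10, 6]
r3 m[X8→φ1] = [2, 9, 6]
r3 m[X8→φ6] = [2, 7, 0]
r3 m[X6→φ1] = [0, 0, 0]
r4 m[φ0→X10] = [3, 3, 7]
r4 m[φ0→X8] = [13, 15, 9]
r4 m[φ1→X8] = [1, 4, 0]
r4 m[φ1→X6] = [3, 8, 4]
r4 m[φ2→X10] = [9, 7, 0]
r4 m[φ3→X10] = [8, 3, 2]
r4 m[φ4→X10] = [4, 5, 2]
r4 m[φ5→X10] = [6, 1, 4]
r4 m[φ6→X8] = [1, 6, 6]
r4 m[X10→φ0] = [27, 16, 8]
r4 m[X10→φ2] = [21, 12, 15]
r4 m[X10→φ3] = [22, 16, 13]
r4 m[X10→φ4] = [26, 14, 13]
r4 m[X10→φ5] = [24, 18, 11]
r4 m[X8→φ0] = [2, 10, 6]
r4 m[X8→φ1] = [14, 21, 15]
r4 m[X8→φ6] = [14, 19, 9]
r4 m[X6→φ1] = [0, 0, 0]
r5 m[φ0→X10] = [3, 3, 7]
r5 m[φ0→X8] = [13, 15, 9]
r5 m[φ1→X8] = [1, 4, 0]
r5 m[φ1→X6] = [15, 20, 15]
r5 m[φ2→X10] = [9, 7, 0]
r5 m[φ3→X10] = [8, 3, 2]
r5 m[φ4→X10] = [4, 5, 2]
r5 m[φ5→X10] = [6, 1, 4]
r5 m[φ6→X8] = [1, 6, 6]
r5 m[X10→φ0] = [27, 16, 8]
r5 m[X10→φ2] = [21, 12, 15]
r5 m[X10→φ3] = [22, 16, 13]
r5 m[X10→φ4] = [26, 14, 13]
r5 m[X10→φ5] = [24, 18, 11]
r5 m[X8→φ0] = [2, 10, 6]
r5 m[X8→φ1] = [14, 21, 15]
r5 m[X8→φ6] = [14, 19, 9]
r5 m[X6→φ1] = [0, 0, 0]
r6 m[φ0→X10] = [3, 3, 7]
r6 m[φ0→X8] = [13, 15, 9]
r6 m[φ1→X8] = [1, 4, 0]
r6 m[φ1→X6] = [15, 20, 15]
r6 m[φ2→X10] = [9, 7, 0]
r6 m[φ3→X10] = [8, 3, 2]
r6 m[φ4→X10] = [4, 5, 2]
r6 m[φ5→X10] = [6, 1, 4]
r6 m[φ6→X8] = [1, 6, 6]
r6 m[X10→φ0] = [27, 16, 8]
r6 m[X10→φ2] = [21, 12, 15]
r6 m[X10→φ3] = [22, 16, 13]
r6 m[X10→φ4] = [26, 14, 13]
r6 m[X10→φ5] = [24, 18, 11]
r6 m[X8→φ0] = [2, 10, 6]
r6 m[X8→φ1] = [14, 21, 15]
r6 m[X8→φ6] = [14, 19, 9]
r6 m[X6→φ1] = [0, 0, 0]
fixed point reached at round 6
traceback from X10: (X10=2, X8=0, X6=0), score=15

assignment: (X10=2, X8=0, X6=0); score = 15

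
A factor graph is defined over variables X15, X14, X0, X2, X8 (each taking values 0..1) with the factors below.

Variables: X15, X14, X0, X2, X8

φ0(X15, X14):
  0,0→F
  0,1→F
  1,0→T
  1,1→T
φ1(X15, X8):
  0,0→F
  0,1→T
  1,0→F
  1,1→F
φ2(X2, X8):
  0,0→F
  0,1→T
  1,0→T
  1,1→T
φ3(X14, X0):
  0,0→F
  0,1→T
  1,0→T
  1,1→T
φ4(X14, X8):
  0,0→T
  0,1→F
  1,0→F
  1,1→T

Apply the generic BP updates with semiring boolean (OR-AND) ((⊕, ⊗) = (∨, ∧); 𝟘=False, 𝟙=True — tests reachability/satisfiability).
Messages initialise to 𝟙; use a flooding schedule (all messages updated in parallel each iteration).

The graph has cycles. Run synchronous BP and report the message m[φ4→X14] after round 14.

init: all messages = 𝟙 over 2 values
r1 m[φ0→X15] = [F, T]
r1 m[φ0→X14] = [T, T]
r1 m[φ1→X15] = [T, F]
r1 m[φ1→X8] = [F, T]
r1 m[φ2→X2] = [T, T]
r1 m[φ2→X8] = [T, T]
r1 m[φ3→X14] = [T, T]
r1 m[φ3→X0] = [T, T]
r1 m[φ4→X14] = [T, T]
r1 m[φ4→X8] = [T, T]
r1 m[X15→φ0] = [T, T]
r1 m[X15→φ1] = [T, T]
r1 m[X14→φ0] = [T, T]
r1 m[X14→φ3] = [T, T]
r1 m[X14→φ4] = [T, T]
r1 m[X0→φ3] = [T, T]
r1 m[X2→φ2] = [T, T]
r1 m[X8→φ1] = [T, T]
r1 m[X8→φ2] = [T, T]
r1 m[X8→φ4] = [T, T]
r2 m[φ0→X15] = [F, T]
r2 m[φ0→X14] = [T, T]
r2 m[φ1→X15] = [T, F]
r2 m[φ1→X8] = [F, T]
r2 m[φ2→X2] = [T, T]
r2 m[φ2→X8] = [T, T]
r2 m[φ3→X14] = [T, T]
r2 m[φ3→X0] = [T, T]
r2 m[φ4→X14] = [T, T]
r2 m[φ4→X8] = [T, T]
r2 m[X15→φ0] = [T, F]
r2 m[X15→φ1] = [F, T]
r2 m[X14→φ0] = [T, T]
r2 m[X14→φ3] = [T, T]
r2 m[X14→φ4] = [T, T]
r2 m[X0→φ3] = [T, T]
r2 m[X2→φ2] = [T, T]
r2 m[X8→φ1] = [T, T]
r2 m[X8→φ2] = [F, T]
r2 m[X8→φ4] = [F, T]
r3 m[φ0→X15] = [F, T]
r3 m[φ0→X14] = [F, F]
r3 m[φ1→X15] = [T, F]
r3 m[φ1→X8] = [F, F]
r3 m[φ2→X2] = [T, T]
r3 m[φ2→X8] = [T, T]
r3 m[φ3→X14] = [T, T]
r3 m[φ3→X0] = [T, T]
r3 m[φ4→X14] = [F, T]
r3 m[φ4→X8] = [T, T]
r3 m[X15→φ0] = [T, F]
r3 m[X15→φ1] = [F, T]
r3 m[X14→φ0] = [T, T]
r3 m[X14→φ3] = [T, T]
r3 m[X14→φ4] = [T, T]
r3 m[X0→φ3] = [T, T]
r3 m[X2→φ2] = [T, T]
r3 m[X8→φ1] = [T, T]
r3 m[X8→φ2] = [F, T]
r3 m[X8→φ4] = [F, T]
r4 m[φ0→X15] = [F, T]
r4 m[φ0→X14] = [F, F]
r4 m[φ1→X15] = [T, F]
r4 m[φ1→X8] = [F, F]
r4 m[φ2→X2] = [T, T]
r4 m[φ2→X8] = [T, T]
r4 m[φ3→X14] = [T, T]
r4 m[φ3→X0] = [T, T]
r4 m[φ4→X14] = [F, T]
r4 m[φ4→X8] = [T, T]
r4 m[X15→φ0] = [T, F]
r4 m[X15→φ1] = [F, T]
r4 m[X14→φ0] = [F, T]
r4 m[X14→φ3] = [F, F]
r4 m[X14→φ4] = [F, F]
r4 m[X0→φ3] = [T, T]
r4 m[X2→φ2] = [T, T]
r4 m[X8→φ1] = [T, T]
r4 m[X8→φ2] = [F, F]
r4 m[X8→φ4] = [F, F]
r5 m[φ0→X15] = [F, T]
r5 m[φ0→X14] = [F, F]
r5 m[φ1→X15] = [T, F]
r5 m[φ1→X8] = [F, F]
r5 m[φ2→X2] = [F, F]
r5 m[φ2→X8] = [T, T]
r5 m[φ3→X14] = [T, T]
r5 m[φ3→X0] = [F, F]
r5 m[φ4→X14] = [F, F]
r5 m[φ4→X8] = [F, F]
r5 m[X15→φ0] = [T, F]
r5 m[X15→φ1] = [F, T]
r5 m[X14→φ0] = [F, T]
r5 m[X14→φ3] = [F, F]
r5 m[X14→φ4] = [F, F]
r5 m[X0→φ3] = [T, T]
r5 m[X2→φ2] = [T, T]
r5 m[X8→φ1] = [T, T]
r5 m[X8→φ2] = [F, F]
r5 m[X8→φ4] = [F, F]
r6 m[φ0→X15] = [F, T]
r6 m[φ0→X14] = [F, F]
r6 m[φ1→X15] = [T, F]
r6 m[φ1→X8] = [F, F]
r6 m[φ2→X2] = [F, F]
r6 m[φ2→X8] = [T, T]
r6 m[φ3→X14] = [T, T]
r6 m[φ3→X0] = [F, F]
r6 m[φ4→X14] = [F, F]
r6 m[φ4→X8] = [F, F]
r6 m[X15→φ0] = [T, F]
r6 m[X15→φ1] = [F, T]
r6 m[X14→φ0] = [F, F]
r6 m[X14→φ3] = [F, F]
r6 m[X14→φ4] = [F, F]
r6 m[X0→φ3] = [T, T]
r6 m[X2→φ2] = [T, T]
r6 m[X8→φ1] = [F, F]
r6 m[X8→φ2] = [F, F]
r6 m[X8→φ4] = [F, F]
r7 m[φ0→X15] = [F, F]
r7 m[φ0→X14] = [F, F]
r7 m[φ1→X15] = [F, F]
r7 m[φ1→X8] = [F, F]
r7 m[φ2→X2] = [F, F]
r7 m[φ2→X8] = [T, T]
r7 m[φ3→X14] = [T, T]
r7 m[φ3→X0] = [F, F]
r7 m[φ4→X14] = [F, F]
r7 m[φ4→X8] = [F, F]
r7 m[X15→φ0] = [T, F]
r7 m[X15→φ1] = [F, T]
r7 m[X14→φ0] = [F, F]
r7 m[X14→φ3] = [F, F]
r7 m[X14→φ4] = [F, F]
r7 m[X0→φ3] = [T, T]
r7 m[X2→φ2] = [T, T]
r7 m[X8→φ1] = [F, F]
r7 m[X8→φ2] = [F, F]
r7 m[X8→φ4] = [F, F]
r8 m[φ0→X15] = [F, F]
r8 m[φ0→X14] = [F, F]
r8 m[φ1→X15] = [F, F]
r8 m[φ1→X8] = [F, F]
r8 m[φ2→X2] = [F, F]
r8 m[φ2→X8] = [T, T]
r8 m[φ3→X14] = [T, T]
r8 m[φ3→X0] = [F, F]
r8 m[φ4→X14] = [F, F]
r8 m[φ4→X8] = [F, F]
r8 m[X15→φ0] = [F, F]
r8 m[X15→φ1] = [F, F]
r8 m[X14→φ0] = [F, F]
r8 m[X14→φ3] = [F, F]
r8 m[X14→φ4] = [F, F]
r8 m[X0→φ3] = [T, T]
r8 m[X2→φ2] = [T, T]
r8 m[X8→φ1] = [F, F]
r8 m[X8→φ2] = [F, F]
r8 m[X8→φ4] = [F, F]
r9 m[φ0→X15] = [F, F]
r9 m[φ0→X14] = [F, F]
r9 m[φ1→X15] = [F, F]
r9 m[φ1→X8] = [F, F]
r9 m[φ2→X2] = [F, F]
r9 m[φ2→X8] = [T, T]
r9 m[φ3→X14] = [T, T]
r9 m[φ3→X0] = [F, F]
r9 m[φ4→X14] = [F, F]
r9 m[φ4→X8] = [F, F]
r9 m[X15→φ0] = [F, F]
r9 m[X15→φ1] = [F, F]
r9 m[X14→φ0] = [F, F]
r9 m[X14→φ3] = [F, F]
r9 m[X14→φ4] = [F, F]
r9 m[X0→φ3] = [T, T]
r9 m[X2→φ2] = [T, T]
r9 m[X8→φ1] = [F, F]
r9 m[X8→φ2] = [F, F]
r9 m[X8→φ4] = [F, F]
r10 m[φ0→X15] = [F, F]
r10 m[φ0→X14] = [F, F]
r10 m[φ1→X15] = [F, F]
r10 m[φ1→X8] = [F, F]
r10 m[φ2→X2] = [F, F]
r10 m[φ2→X8] = [T, T]
r10 m[φ3→X14] = [T, T]
r10 m[φ3→X0] = [F, F]
r10 m[φ4→X14] = [F, F]
r10 m[φ4→X8] = [F, F]
r10 m[X15→φ0] = [F, F]
r10 m[X15→φ1] = [F, F]
r10 m[X14→φ0] = [F, F]
r10 m[X14→φ3] = [F, F]
r10 m[X14→φ4] = [F, F]
r10 m[X0→φ3] = [T, T]
r10 m[X2→φ2] = [T, T]
r10 m[X8→φ1] = [F, F]
r10 m[X8→φ2] = [F, F]
r10 m[X8→φ4] = [F, F]
r11 m[φ0→X15] = [F, F]
r11 m[φ0→X14] = [F, F]
r11 m[φ1→X15] = [F, F]
r11 m[φ1→X8] = [F, F]
r11 m[φ2→X2] = [F, F]
r11 m[φ2→X8] = [T, T]
r11 m[φ3→X14] = [T, T]
r11 m[φ3→X0] = [F, F]
r11 m[φ4→X14] = [F, F]
r11 m[φ4→X8] = [F, F]
r11 m[X15→φ0] = [F, F]
r11 m[X15→φ1] = [F, F]
r11 m[X14→φ0] = [F, F]
r11 m[X14→φ3] = [F, F]
r11 m[X14→φ4] = [F, F]
r11 m[X0→φ3] = [T, T]
r11 m[X2→φ2] = [T, T]
r11 m[X8→φ1] = [F, F]
r11 m[X8→φ2] = [F, F]
r11 m[X8→φ4] = [F, F]
r12 m[φ0→X15] = [F, F]
r12 m[φ0→X14] = [F, F]
r12 m[φ1→X15] = [F, F]
r12 m[φ1→X8] = [F, F]
r12 m[φ2→X2] = [F, F]
r12 m[φ2→X8] = [T, T]
r12 m[φ3→X14] = [T, T]
r12 m[φ3→X0] = [F, F]
r12 m[φ4→X14] = [F, F]
r12 m[φ4→X8] = [F, F]
r12 m[X15→φ0] = [F, F]
r12 m[X15→φ1] = [F, F]
r12 m[X14→φ0] = [F, F]
r12 m[X14→φ3] = [F, F]
r12 m[X14→φ4] = [F, F]
r12 m[X0→φ3] = [T, T]
r12 m[X2→φ2] = [T, T]
r12 m[X8→φ1] = [F, F]
r12 m[X8→φ2] = [F, F]
r12 m[X8→φ4] = [F, F]
r13 m[φ0→X15] = [F, F]
r13 m[φ0→X14] = [F, F]
r13 m[φ1→X15] = [F, F]
r13 m[φ1→X8] = [F, F]
r13 m[φ2→X2] = [F, F]
r13 m[φ2→X8] = [T, T]
r13 m[φ3→X14] = [T, T]
r13 m[φ3→X0] = [F, F]
r13 m[φ4→X14] = [F, F]
r13 m[φ4→X8] = [F, F]
r13 m[X15→φ0] = [F, F]
r13 m[X15→φ1] = [F, F]
r13 m[X14→φ0] = [F, F]
r13 m[X14→φ3] = [F, F]
r13 m[X14→φ4] = [F, F]
r13 m[X0→φ3] = [T, T]
r13 m[X2→φ2] = [T, T]
r13 m[X8→φ1] = [F, F]
r13 m[X8→φ2] = [F, F]
r13 m[X8→φ4] = [F, F]
r14 m[φ0→X15] = [F, F]
r14 m[φ0→X14] = [F, F]
r14 m[φ1→X15] = [F, F]
r14 m[φ1→X8] = [F, F]
r14 m[φ2→X2] = [F, F]
r14 m[φ2→X8] = [T, T]
r14 m[φ3→X14] = [T, T]
r14 m[φ3→X0] = [F, F]
r14 m[φ4→X14] = [F, F]
r14 m[φ4→X8] = [F, F]
r14 m[X15→φ0] = [F, F]
r14 m[X15→φ1] = [F, F]
r14 m[X14→φ0] = [F, F]
r14 m[X14→φ3] = [F, F]
r14 m[X14→φ4] = [F, F]
r14 m[X0→φ3] = [T, T]
r14 m[X2→φ2] = [T, T]
r14 m[X8→φ1] = [F, F]
r14 m[X8→φ2] = [F, F]
r14 m[X8→φ4] = [F, F]
fixed point reached at round 9

message @ round 14 = [F, F]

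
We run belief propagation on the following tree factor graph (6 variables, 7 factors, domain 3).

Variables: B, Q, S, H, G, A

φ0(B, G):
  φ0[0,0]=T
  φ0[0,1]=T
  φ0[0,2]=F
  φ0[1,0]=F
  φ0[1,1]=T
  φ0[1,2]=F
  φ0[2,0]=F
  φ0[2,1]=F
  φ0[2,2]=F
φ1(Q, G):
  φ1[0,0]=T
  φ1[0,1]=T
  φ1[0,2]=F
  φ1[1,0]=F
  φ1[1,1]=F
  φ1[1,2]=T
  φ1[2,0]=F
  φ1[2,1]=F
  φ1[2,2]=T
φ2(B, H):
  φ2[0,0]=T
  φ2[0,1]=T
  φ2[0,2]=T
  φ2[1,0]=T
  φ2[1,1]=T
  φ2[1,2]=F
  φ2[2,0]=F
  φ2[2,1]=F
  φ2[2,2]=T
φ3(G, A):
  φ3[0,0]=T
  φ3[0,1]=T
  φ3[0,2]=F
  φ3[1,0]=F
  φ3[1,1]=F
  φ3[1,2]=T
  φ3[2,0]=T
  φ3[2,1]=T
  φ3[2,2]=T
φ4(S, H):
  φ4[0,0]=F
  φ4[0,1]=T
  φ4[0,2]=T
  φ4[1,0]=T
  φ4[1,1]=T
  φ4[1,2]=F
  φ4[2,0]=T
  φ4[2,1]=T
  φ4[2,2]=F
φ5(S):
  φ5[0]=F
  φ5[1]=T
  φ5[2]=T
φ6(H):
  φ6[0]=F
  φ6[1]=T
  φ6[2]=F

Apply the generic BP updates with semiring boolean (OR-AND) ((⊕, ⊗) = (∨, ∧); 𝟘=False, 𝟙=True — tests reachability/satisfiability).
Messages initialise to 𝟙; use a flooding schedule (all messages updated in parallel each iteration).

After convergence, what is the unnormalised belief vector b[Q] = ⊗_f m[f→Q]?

init: all messages = 𝟙 over 3 values
r1 m[φ0→B] = [T, T, F]
r1 m[φ0→G] = [T, T, F]
r1 m[φ1→Q] = [T, T, T]
r1 m[φ1→G] = [T, T, T]
r1 m[φ2→B] = [T, T, T]
r1 m[φ2→H] = [T, T, T]
r1 m[φ3→G] = [T, T, T]
r1 m[φ3→A] = [T, T, T]
r1 m[φ4→S] = [T, T, T]
r1 m[φ4→H] = [T, T, T]
r1 m[φ5→S] = [F, T, T]
r1 m[φ6→H] = [F, T, F]
r1 m[B→φ0] = [T, T, T]
r1 m[B→φ2] = [T, T, T]
r1 m[Q→φ1] = [T, T, T]
r1 m[S→φ4] = [T, T, T]
r1 m[S→φ5] = [T, T, T]
r1 m[H→φ2] = [T, T, T]
r1 m[H→φ4] = [T, T, T]
r1 m[H→φ6] = [T, T, T]
r1 m[G→φ0] = [T, T, T]
r1 m[G→φ1] = [T, T, T]
r1 m[G→φ3] = [T, T, T]
r1 m[A→φ3] = [T, T, T]
r2 m[φ0→B] = [T, T, F]
r2 m[φ0→G] = [T, T, F]
r2 m[φ1→Q] = [T, T, T]
r2 m[φ1→G] = [T, T, T]
r2 m[φ2→B] = [T, T, T]
r2 m[φ2→H] = [T, T, T]
r2 m[φ3→G] = [T, T, T]
r2 m[φ3→A] = [T, T, T]
r2 m[φ4→S] = [T, T, T]
r2 m[φ4→H] = [T, T, T]
r2 m[φ5→S] = [F, T, T]
r2 m[φ6→H] = [F, T, F]
r2 m[B→φ0] = [T, T, T]
r2 m[B→φ2] = [T, T, F]
r2 m[Q→φ1] = [T, T, T]
r2 m[S→φ4] = [F, T, T]
r2 m[S→φ5] = [T, T, T]
r2 m[H→φ2] = [F, T, F]
r2 m[H→φ4] = [F, T, F]
r2 m[H→φ6] = [T, T, T]
r2 m[G→φ0] = [T, T, T]
r2 m[G→φ1] = [T, T, F]
r2 m[G→φ3] = [T, T, F]
r2 m[A→φ3] = [T, T, T]
r3 m[φ0→B] = [T, T, F]
r3 m[φ0→G] = [T, T, F]
r3 m[φ1→Q] = [T, F, F]
r3 m[φ1→G] = [T, T, T]
r3 m[φ2→B] = [T, T, F]
r3 m[φ2→H] = [T, T, T]
r3 m[φ3→G] = [T, T, T]
r3 m[φ3→A] = [T, T, T]
r3 m[φ4→S] = [T, T, T]
r3 m[φ4→H] = [T, T, F]
r3 m[φ5→S] = [F, T, T]
r3 m[φ6→H] = [F, T, F]
r3 m[B→φ0] = [T, T, T]
r3 m[B→φ2] = [T, T, F]
r3 m[Q→φ1] = [T, T, T]
r3 m[S→φ4] = [F, T, T]
r3 m[S→φ5] = [T, T, T]
r3 m[H→φ2] = [F, T, F]
r3 m[H→φ4] = [F, T, F]
r3 m[H→φ6] = [T, T, T]
r3 m[G→φ0] = [T, T, T]
r3 m[G→φ1] = [T, T, F]
r3 m[G→φ3] = [T, T, F]
r3 m[A→φ3] = [T, T, T]
r4 m[φ0→B] = [T, T, F]
r4 m[φ0→G] = [T, T, F]
r4 m[φ1→Q] = [T, F, F]
r4 m[φ1→G] = [T, T, T]
r4 m[φ2→B] = [T, T, F]
r4 m[φ2→H] = [T, T, T]
r4 m[φ3→G] = [T, T, T]
r4 m[φ3→A] = [T, T, T]
r4 m[φ4→S] = [T, T, T]
r4 m[φ4→H] = [T, T, F]
r4 m[φ5→S] = [F, T, T]
r4 m[φ6→H] = [F, T, F]
r4 m[B→φ0] = [T, T, F]
r4 m[B→φ2] = [T, T, F]
r4 m[Q→φ1] = [T, T, T]
r4 m[S→φ4] = [F, T, T]
r4 m[S→φ5] = [T, T, T]
r4 m[H→φ2] = [F, T, F]
r4 m[H→φ4] = [F, T, F]
r4 m[H→φ6] = [T, T, F]
r4 m[G→φ0] = [T, T, T]
r4 m[G→φ1] = [T, T, F]
r4 m[G→φ3] = [T, T, F]
r4 m[A→φ3] = [T, T, T]
r5 m[φ0→B] = [T, T, F]
r5 m[φ0→G] = [T, T, F]
r5 m[φ1→Q] = [T, F, F]
r5 m[φ1→G] = [T, T, T]
r5 m[φ2→B] = [T, T, F]
r5 m[φ2→H] = [T, T, T]
r5 m[φ3→G] = [T, T, T]
r5 m[φ3→A] = [T, T, T]
r5 m[φ4→S] = [T, T, T]
r5 m[φ4→H] = [T, T, F]
r5 m[φ5→S] = [F, T, T]
r5 m[φ6→H] = [F, T, F]
r5 m[B→φ0] = [T, T, F]
r5 m[B→φ2] = [T, T, F]
r5 m[Q→φ1] = [T, T, T]
r5 m[S→φ4] = [F, T, T]
r5 m[S→φ5] = [T, T, T]
r5 m[H→φ2] = [F, T, F]
r5 m[H→φ4] = [F, T, F]
r5 m[H→φ6] = [T, T, F]
r5 m[G→φ0] = [T, T, T]
r5 m[G→φ1] = [T, T, F]
r5 m[G→φ3] = [T, T, F]
r5 m[A→φ3] = [T, T, T]
fixed point reached at round 5
b[Q] = ⊗ incoming = [T, F, F]

b[Q] = [T, F, F]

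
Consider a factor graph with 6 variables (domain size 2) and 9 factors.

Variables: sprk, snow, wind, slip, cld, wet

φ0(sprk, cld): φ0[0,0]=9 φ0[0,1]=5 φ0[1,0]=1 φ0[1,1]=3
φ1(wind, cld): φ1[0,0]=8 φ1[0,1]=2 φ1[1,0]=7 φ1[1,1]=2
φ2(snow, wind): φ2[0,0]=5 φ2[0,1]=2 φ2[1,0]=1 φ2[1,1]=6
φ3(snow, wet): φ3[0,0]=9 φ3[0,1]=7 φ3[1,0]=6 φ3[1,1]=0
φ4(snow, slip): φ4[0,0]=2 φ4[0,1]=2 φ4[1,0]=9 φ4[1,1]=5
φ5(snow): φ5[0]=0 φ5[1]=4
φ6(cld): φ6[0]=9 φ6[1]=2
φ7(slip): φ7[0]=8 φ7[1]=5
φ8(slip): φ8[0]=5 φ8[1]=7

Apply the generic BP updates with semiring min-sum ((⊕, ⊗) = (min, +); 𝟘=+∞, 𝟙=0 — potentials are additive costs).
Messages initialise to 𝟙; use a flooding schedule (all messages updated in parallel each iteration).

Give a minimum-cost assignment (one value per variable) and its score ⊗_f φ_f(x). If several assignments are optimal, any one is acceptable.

assignment: (sprk=1, snow=1, wind=0, slip=1, cld=1, wet=1); score = 29

init: all messages = 𝟙 over 2 values
r1 m[φ0→sprk] = [5, 1]
r1 m[φ0→cld] = [1, 3]
r1 m[φ1→wind] = [2, 2]
r1 m[φ1→cld] = [7, 2]
r1 m[φ2→snow] = [2, 1]
r1 m[φ2→wind] = [1, 2]
r1 m[φ3→snow] = [7, 0]
r1 m[φ3→wet] = [6, 0]
r1 m[φ4→snow] = [2, 5]
r1 m[φ4→slip] = [2, 2]
r1 m[φ5→snow] = [0, 4]
r1 m[φ6→cld] = [9, 2]
r1 m[φ7→slip] = [8, 5]
r1 m[φ8→slip] = [5, 7]
r1 m[sprk→φ0] = [0, 0]
r1 m[snow→φ2] = [0, 0]
r1 m[snow→φ3] = [0, 0]
r1 m[snow→φ4] = [0, 0]
r1 m[snow→φ5] = [0, 0]
r1 m[wind→φ1] = [0, 0]
r1 m[wind→φ2] = [0, 0]
r1 m[slip→φ4] = [0, 0]
r1 m[slip→φ7] = [0, 0]
r1 m[slip→φ8] = [0, 0]
r1 m[cld→φ0] = [0, 0]
r1 m[cld→φ1] = [0, 0]
r1 m[cld→φ6] = [0, 0]
r1 m[wet→φ3] = [0, 0]
r2 m[φ0→sprk] = [5, 1]
r2 m[φ0→cld] = [1, 3]
r2 m[φ1→wind] = [2, 2]
r2 m[φ1→cld] = [7, 2]
r2 m[φ2→snow] = [2, 1]
r2 m[φ2→wind] = [1, 2]
r2 m[φ3→snow] = [7, 0]
r2 m[φ3→wet] = [6, 0]
r2 m[φ4→snow] = [2, 5]
r2 m[φ4→slip] = [2, 2]
r2 m[φ5→snow] = [0, 4]
r2 m[φ6→cld] = [9, 2]
r2 m[φ7→slip] = [8, 5]
r2 m[φ8→slip] = [5, 7]
r2 m[sprk→φ0] = [0, 0]
r2 m[snow→φ2] = [9, 9]
r2 m[snow→φ3] = [4, 10]
r2 m[snow→φ4] = [9, 5]
r2 m[snow→φ5] = [11, 6]
r2 m[wind→φ1] = [1, 2]
r2 m[wind→φ2] = [2, 2]
r2 m[slip→φ4] = [13, 12]
r2 m[slip→φ7] = [7, 9]
r2 m[slip→φ8] = [10, 7]
r2 m[cld→φ0] = [16, 4]
r2 m[cld→φ1] = [10, 5]
r2 m[cld→φ6] = [8, 5]
r2 m[wet→φ3] = [0, 0]
r3 m[φ0→sprk] = [9, 7]
r3 m[φ0→cld] = [1, 3]
r3 m[φ1→wind] = [7, 7]
r3 m[φ1→cld] = [9, 3]
r3 m[φ2→snow] = [4, 3]
r3 m[φ2→wind] = [10, 11]
r3 m[φ3→snow] = [7, 0]
r3 m[φ3→wet] = [13, 10]
r3 m[φ4→snow] = [14, 17]
r3 m[φ4→slip] = [11, 10]
r3 m[φ5→snow] = [0, 4]
r3 m[φ6→cld] = [9, 2]
r3 m[φ7→slip] = [8, 5]
r3 m[φ8→slip] = [5, 7]
r3 m[sprk→φ0] = [0, 0]
r3 m[snow→φ2] = [9, 9]
r3 m[snow→φ3] = [4, 10]
r3 m[snow→φ4] = [9, 5]
r3 m[snow→φ5] = [11, 6]
r3 m[wind→φ1] = [1, 2]
r3 m[wind→φ2] = [2, 2]
r3 m[slip→φ4] = [13, 12]
r3 m[slip→φ7] = [7, 9]
r3 m[slip→φ8] = [10, 7]
r3 m[cld→φ0] = [16, 4]
r3 m[cld→φ1] = [10, 5]
r3 m[cld→φ6] = [8, 5]
r3 m[wet→φ3] = [0, 0]
r4 m[φ0→sprk] = [9, 7]
r4 m[φ0→cld] = [1, 3]
r4 m[φ1→wind] = [7, 7]
r4 m[φ1→cld] = [9, 3]
r4 m[φ2→snow] = [4, 3]
r4 m[φ2→wind] = [10, 11]
r4 m[φ3→snow] = [7, 0]
r4 m[φ3→wet] = [13, 10]
r4 m[φ4→snow] = [14, 17]
r4 m[φ4→slip] = [11, 10]
r4 m[φ5→snow] = [0, 4]
r4 m[φ6→cld] = [9, 2]
r4 m[φ7→slip] = [8, 5]
r4 m[φ8→slip] = [5, 7]
r4 m[sprk→φ0] = [0, 0]
r4 m[snow→φ2] = [21, 21]
r4 m[snow→φ3] = [18, 24]
r4 m[snow→φ4] = [11, 7]
r4 m[snow→φ5] = [25, 20]
r4 m[wind→φ1] = [10, 11]
r4 m[wind→φ2] = [7, 7]
r4 m[slip→φ4] = [13, 12]
r4 m[slip→φ7] = [16, 17]
r4 m[slip→φ8] = [19, 15]
r4 m[cld→φ0] = [18, 5]
r4 m[cld→φ1] = [10, 5]
r4 m[cld→φ6] = [10, 6]
r4 m[wet→φ3] = [0, 0]
r5 m[φ0→sprk] = [10, 8]
r5 m[φ0→cld] = [1, 3]
r5 m[φ1→wind] = [7, 7]
r5 m[φ1→cld] = [18, 12]
r5 m[φ2→snow] = [9, 8]
r5 m[φ2→wind] = [22, 23]
r5 m[φ3→snow] = [7, 0]
r5 m[φ3→wet] = [27, 24]
r5 m[φ4→snow] = [14, 17]
r5 m[φ4→slip] = [13, 12]
r5 m[φ5→snow] = [0, 4]
r5 m[φ6→cld] = [9, 2]
r5 m[φ7→slip] = [8, 5]
r5 m[φ8→slip] = [5, 7]
r5 m[sprk→φ0] = [0, 0]
r5 m[snow→φ2] = [21, 21]
r5 m[snow→φ3] = [18, 24]
r5 m[snow→φ4] = [11, 7]
r5 m[snow→φ5] = [25, 20]
r5 m[wind→φ1] = [10, 11]
r5 m[wind→φ2] = [7, 7]
r5 m[slip→φ4] = [13, 12]
r5 m[slip→φ7] = [16, 17]
r5 m[slip→φ8] = [19, 15]
r5 m[cld→φ0] = [18, 5]
r5 m[cld→φ1] = [10, 5]
r5 m[cld→φ6] = [10, 6]
r5 m[wet→φ3] = [0, 0]
r6 m[φ0→sprk] = [10, 8]
r6 m[φ0→cld] = [1, 3]
r6 m[φ1→wind] = [7, 7]
r6 m[φ1→cld] = [18, 12]
r6 m[φ2→snow] = [9, 8]
r6 m[φ2→wind] = [22, 23]
r6 m[φ3→snow] = [7, 0]
r6 m[φ3→wet] = [27, 24]
r6 m[φ4→snow] = [14, 17]
r6 m[φ4→slip] = [13, 12]
r6 m[φ5→snow] = [0, 4]
r6 m[φ6→cld] = [9, 2]
r6 m[φ7→slip] = [8, 5]
r6 m[φ8→slip] = [5, 7]
r6 m[sprk→φ0] = [0, 0]
r6 m[snow→φ2] = [21, 21]
r6 m[snow→φ3] = [23, 29]
r6 m[snow→φ4] = [16, 12]
r6 m[snow→φ5] = [30, 25]
r6 m[wind→φ1] = [22, 23]
r6 m[wind→φ2] = [7, 7]
r6 m[slip→φ4] = [13, 12]
r6 m[slip→φ7] = [18, 19]
r6 m[slip→φ8] = [21, 17]
r6 m[cld→φ0] = [27, 14]
r6 m[cld→φ1] = [10, 5]
r6 m[cld→φ6] = [19, 15]
r6 m[wet→φ3] = [0, 0]
r7 m[φ0→sprk] = [19, 17]
r7 m[φ0→cld] = [1, 3]
r7 m[φ1→wind] = [7, 7]
r7 m[φ1→cld] = [30, 24]
r7 m[φ2→snow] = [9, 8]
r7 m[φ2→wind] = [22, 23]
r7 m[φ3→snow] = [7, 0]
r7 m[φ3→wet] = [32, 29]
r7 m[φ4→snow] = [14, 17]
r7 m[φ4→slip] = [18, 17]
r7 m[φ5→snow] = [0, 4]
r7 m[φ6→cld] = [9, 2]
r7 m[φ7→slip] = [8, 5]
r7 m[φ8→slip] = [5, 7]
r7 m[sprk→φ0] = [0, 0]
r7 m[snow→φ2] = [21, 21]
r7 m[snow→φ3] = [23, 29]
r7 m[snow→φ4] = [16, 12]
r7 m[snow→φ5] = [30, 25]
r7 m[wind→φ1] = [22, 23]
r7 m[wind→φ2] = [7, 7]
r7 m[slip→φ4] = [13, 12]
r7 m[slip→φ7] = [18, 19]
r7 m[slip→φ8] = [21, 17]
r7 m[cld→φ0] = [27, 14]
r7 m[cld→φ1] = [10, 5]
r7 m[cld→φ6] = [19, 15]
r7 m[wet→φ3] = [0, 0]
r8 m[φ0→sprk] = [19, 17]
r8 m[φ0→cld] = [1, 3]
r8 m[φ1→wind] = [7, 7]
r8 m[φ1→cld] = [30, 24]
r8 m[φ2→snow] = [9, 8]
r8 m[φ2→wind] = [22, 23]
r8 m[φ3→snow] = [7, 0]
r8 m[φ3→wet] = [32, 29]
r8 m[φ4→snow] = [14, 17]
r8 m[φ4→slip] = [18, 17]
r8 m[φ5→snow] = [0, 4]
r8 m[φ6→cld] = [9, 2]
r8 m[φ7→slip] = [8, 5]
r8 m[φ8→slip] = [5, 7]
r8 m[sprk→φ0] = [0, 0]
r8 m[snow→φ2] = [21, 21]
r8 m[snow→φ3] = [23, 29]
r8 m[snow→φ4] = [16, 12]
r8 m[snow→φ5] = [30, 25]
r8 m[wind→φ1] = [22, 23]
r8 m[wind→φ2] = [7, 7]
r8 m[slip→φ4] = [13, 12]
r8 m[slip→φ7] = [23, 24]
r8 m[slip→φ8] = [26, 22]
r8 m[cld→φ0] = [39, 26]
r8 m[cld→φ1] = [10, 5]
r8 m[cld→φ6] = [31, 27]
r8 m[wet→φ3] = [0, 0]
r9 m[φ0→sprk] = [31, 29]
r9 m[φ0→cld] = [1, 3]
r9 m[φ1→wind] = [7, 7]
r9 m[φ1→cld] = [30, 24]
r9 m[φ2→snow] = [9, 8]
r9 m[φ2→wind] = [22, 23]
r9 m[φ3→snow] = [7, 0]
r9 m[φ3→wet] = [32, 29]
r9 m[φ4→snow] = [14, 17]
r9 m[φ4→slip] = [18, 17]
r9 m[φ5→snow] = [0, 4]
r9 m[φ6→cld] = [9, 2]
r9 m[φ7→slip] = [8, 5]
r9 m[φ8→slip] = [5, 7]
r9 m[sprk→φ0] = [0, 0]
r9 m[snow→φ2] = [21, 21]
r9 m[snow→φ3] = [23, 29]
r9 m[snow→φ4] = [16, 12]
r9 m[snow→φ5] = [30, 25]
r9 m[wind→φ1] = [22, 23]
r9 m[wind→φ2] = [7, 7]
r9 m[slip→φ4] = [13, 12]
r9 m[slip→φ7] = [23, 24]
r9 m[slip→φ8] = [26, 22]
r9 m[cld→φ0] = [39, 26]
r9 m[cld→φ1] = [10, 5]
r9 m[cld→φ6] = [31, 27]
r9 m[wet→φ3] = [0, 0]
r10 m[φ0→sprk] = [31, 29]
r10 m[φ0→cld] = [1, 3]
r10 m[φ1→wind] = [7, 7]
r10 m[φ1→cld] = [30, 24]
r10 m[φ2→snow] = [9, 8]
r10 m[φ2→wind] = [22, 23]
r10 m[φ3→snow] = [7, 0]
r10 m[φ3→wet] = [32, 29]
r10 m[φ4→snow] = [14, 17]
r10 m[φ4→slip] = [18, 17]
r10 m[φ5→snow] = [0, 4]
r10 m[φ6→cld] = [9, 2]
r10 m[φ7→slip] = [8, 5]
r10 m[φ8→slip] = [5, 7]
r10 m[sprk→φ0] = [0, 0]
r10 m[snow→φ2] = [21, 21]
r10 m[snow→φ3] = [23, 29]
r10 m[snow→φ4] = [16, 12]
r10 m[snow→φ5] = [30, 25]
r10 m[wind→φ1] = [22, 23]
r10 m[wind→φ2] = [7, 7]
r10 m[slip→φ4] = [13, 12]
r10 m[slip→φ7] = [23, 24]
r10 m[slip→φ8] = [26, 22]
r10 m[cld→φ0] = [39, 26]
r10 m[cld→φ1] = [10, 5]
r10 m[cld→φ6] = [31, 27]
r10 m[wet→φ3] = [0, 0]
fixed point reached at round 10
traceback from sprk: (sprk=1, snow=1, wind=0, slip=1, cld=1, wet=1), score=29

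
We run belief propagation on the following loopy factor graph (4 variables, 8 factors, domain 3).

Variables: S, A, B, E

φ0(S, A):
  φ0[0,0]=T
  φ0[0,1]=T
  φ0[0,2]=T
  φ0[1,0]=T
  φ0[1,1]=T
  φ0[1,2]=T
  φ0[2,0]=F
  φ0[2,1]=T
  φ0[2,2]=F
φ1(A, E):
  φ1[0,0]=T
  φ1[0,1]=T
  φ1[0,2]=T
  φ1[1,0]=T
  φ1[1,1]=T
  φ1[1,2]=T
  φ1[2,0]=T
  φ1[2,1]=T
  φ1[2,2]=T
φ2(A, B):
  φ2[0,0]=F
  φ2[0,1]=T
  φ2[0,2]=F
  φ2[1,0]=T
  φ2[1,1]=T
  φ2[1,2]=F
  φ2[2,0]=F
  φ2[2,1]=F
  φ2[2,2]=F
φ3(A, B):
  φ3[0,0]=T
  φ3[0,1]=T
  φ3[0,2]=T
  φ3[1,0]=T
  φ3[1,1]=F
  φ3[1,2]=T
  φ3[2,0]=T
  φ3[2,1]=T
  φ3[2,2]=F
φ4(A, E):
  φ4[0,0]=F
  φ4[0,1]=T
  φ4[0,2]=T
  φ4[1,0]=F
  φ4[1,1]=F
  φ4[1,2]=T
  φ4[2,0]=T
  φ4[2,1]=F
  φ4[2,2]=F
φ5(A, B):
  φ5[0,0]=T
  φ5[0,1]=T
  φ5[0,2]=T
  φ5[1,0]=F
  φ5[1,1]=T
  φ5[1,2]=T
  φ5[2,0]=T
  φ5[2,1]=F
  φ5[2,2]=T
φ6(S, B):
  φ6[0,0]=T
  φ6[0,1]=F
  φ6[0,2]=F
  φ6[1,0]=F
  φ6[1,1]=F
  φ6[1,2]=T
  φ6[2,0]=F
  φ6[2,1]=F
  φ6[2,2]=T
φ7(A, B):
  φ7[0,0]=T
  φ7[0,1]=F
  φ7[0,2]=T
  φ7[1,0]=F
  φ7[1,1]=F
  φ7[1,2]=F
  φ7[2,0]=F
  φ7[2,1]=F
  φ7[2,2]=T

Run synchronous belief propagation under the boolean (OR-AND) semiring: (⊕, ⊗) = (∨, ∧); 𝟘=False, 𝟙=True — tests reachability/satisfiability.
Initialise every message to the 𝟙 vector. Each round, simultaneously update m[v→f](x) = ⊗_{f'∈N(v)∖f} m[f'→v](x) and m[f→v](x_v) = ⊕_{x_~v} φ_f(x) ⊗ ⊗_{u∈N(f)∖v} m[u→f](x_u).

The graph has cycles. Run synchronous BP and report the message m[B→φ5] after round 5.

init: all messages = 𝟙 over 3 values
r1 m[φ0→S] = [T, T, T]
r1 m[φ0→A] = [T, T, T]
r1 m[φ1→A] = [T, T, T]
r1 m[φ1→E] = [T, T, T]
r1 m[φ2→A] = [T, T, F]
r1 m[φ2→B] = [T, T, F]
r1 m[φ3→A] = [T, T, T]
r1 m[φ3→B] = [T, T, T]
r1 m[φ4→A] = [T, T, T]
r1 m[φ4→E] = [T, T, T]
r1 m[φ5→A] = [T, T, T]
r1 m[φ5→B] = [T, T, T]
r1 m[φ6→S] = [T, T, T]
r1 m[φ6→B] = [T, F, T]
r1 m[φ7→A] = [T, F, T]
r1 m[φ7→B] = [T, F, T]
r1 m[S→φ0] = [T, T, T]
r1 m[S→φ6] = [T, T, T]
r1 m[A→φ0] = [T, T, T]
r1 m[A→φ1] = [T, T, T]
r1 m[A→φ2] = [T, T, T]
r1 m[A→φ3] = [T, T, T]
r1 m[A→φ4] = [T, T, T]
r1 m[A→φ5] = [T, T, T]
r1 m[A→φ7] = [T, T, T]
r1 m[B→φ2] = [T, T, T]
r1 m[B→φ3] = [T, T, T]
r1 m[B→φ5] = [T, T, T]
r1 m[B→φ6] = [T, T, T]
r1 m[B→φ7] = [T, T, T]
r1 m[E→φ1] = [T, T, T]
r1 m[E→φ4] = [T, T, T]
r2 m[φ0→S] = [T, T, T]
r2 m[φ0→A] = [T, T, T]
r2 m[φ1→A] = [T, T, T]
r2 m[φ1→E] = [T, T, T]
r2 m[φ2→A] = [T, T, F]
r2 m[φ2→B] = [T, T, F]
r2 m[φ3→A] = [T, T, T]
r2 m[φ3→B] = [T, T, T]
r2 m[φ4→A] = [T, T, T]
r2 m[φ4→E] = [T, T, T]
r2 m[φ5→A] = [T, T, T]
r2 m[φ5→B] = [T, T, T]
r2 m[φ6→S] = [T, T, T]
r2 m[φ6→B] = [T, F, T]
r2 m[φ7→A] = [T, F, T]
r2 m[φ7→B] = [T, F, T]
r2 m[S→φ0] = [T, T, T]
r2 m[S→φ6] = [T, T, T]
r2 m[A→φ0] = [T, F, F]
r2 m[A→φ1] = [T, F, F]
r2 m[A→φ2] = [T, F, T]
r2 m[A→φ3] = [T, F, F]
r2 m[A→φ4] = [T, F, F]
r2 m[A→φ5] = [T, F, F]
r2 m[A→φ7] = [T, T, F]
r2 m[B→φ2] = [T, F, T]
r2 m[B→φ3] = [T, F, F]
r2 m[B→φ5] = [T, F, F]
r2 m[B→φ6] = [T, F, F]
r2 m[B→φ7] = [T, F, F]
r2 m[E→φ1] = [T, T, T]
r2 m[E→φ4] = [T, T, T]
r3 m[φ0→S] = [T, T, F]
r3 m[φ0→A] = [T, T, T]
r3 m[φ1→A] = [T, T, T]
r3 m[φ1→E] = [T, T, T]
r3 m[φ2→A] = [F, T, F]
r3 m[φ2→B] = [F, T, F]
r3 m[φ3→A] = [T, T, T]
r3 m[φ3→B] = [T, T, T]
r3 m[φ4→A] = [T, T, T]
r3 m[φ4→E] = [F, T, T]
r3 m[φ5→A] = [T, F, T]
r3 m[φ5→B] = [T, T, T]
r3 m[φ6→S] = [T, F, F]
r3 m[φ6→B] = [T, F, T]
r3 m[φ7→A] = [T, F, F]
r3 m[φ7→B] = [T, F, T]
r3 m[S→φ0] = [T, T, T]
r3 m[S→φ6] = [T, T, T]
r3 m[A→φ0] = [T, F, F]
r3 m[A→φ1] = [T, F, F]
r3 m[A→φ2] = [T, F, T]
r3 m[A→φ3] = [T, F, F]
r3 m[A→φ4] = [T, F, F]
r3 m[A→φ5] = [T, F, F]
r3 m[A→φ7] = [T, T, F]
r3 m[B→φ2] = [T, F, T]
r3 m[B→φ3] = [T, F, F]
r3 m[B→φ5] = [T, F, F]
r3 m[B→φ6] = [T, F, F]
r3 m[B→φ7] = [T, F, F]
r3 m[E→φ1] = [T, T, T]
r3 m[E→φ4] = [T, T, T]
r4 m[φ0→S] = [T, T, F]
r4 m[φ0→A] = [T, T, T]
r4 m[φ1→A] = [T, T, T]
r4 m[φ1→E] = [T, T, T]
r4 m[φ2→A] = [F, T, F]
r4 m[φ2→B] = [F, T, F]
r4 m[φ3→A] = [T, T, T]
r4 m[φ3→B] = [T, T, T]
r4 m[φ4→A] = [T, T, T]
r4 m[φ4→E] = [F, T, T]
r4 m[φ5→A] = [T, F, T]
r4 m[φ5→B] = [T, T, T]
r4 m[φ6→S] = [T, F, F]
r4 m[φ6→B] = [T, F, T]
r4 m[φ7→A] = [T, F, F]
r4 m[φ7→B] = [T, F, T]
r4 m[S→φ0] = [T, F, F]
r4 m[S→φ6] = [T, T, F]
r4 m[A→φ0] = [F, F, F]
r4 m[A→φ1] = [F, F, F]
r4 m[A→φ2] = [T, F, F]
r4 m[A→φ3] = [F, F, F]
r4 m[A→φ4] = [F, F, F]
r4 m[A→φ5] = [F, F, F]
r4 m[A→φ7] = [F, F, F]
r4 m[B→φ2] = [T, F, T]
r4 m[B→φ3] = [F, F, F]
r4 m[B→φ5] = [F, F, F]
r4 m[B→φ6] = [F, F, F]
r4 m[B→φ7] = [F, F, F]
r4 m[E→φ1] = [F, T, T]
r4 m[E→φ4] = [T, T, T]
r5 m[φ0→S] = [F, F, F]
r5 m[φ0→A] = [T, T, T]
r5 m[φ1→A] = [T, T, T]
r5 m[φ1→E] = [F, F, F]
r5 m[φ2→A] = [F, T, F]
r5 m[φ2→B] = [F, T, F]
r5 m[φ3→A] = [F, F, F]
r5 m[φ3→B] = [F, F, F]
r5 m[φ4→A] = [T, T, T]
r5 m[φ4→E] = [F, F, F]
r5 m[φ5→A] = [F, F, F]
r5 m[φ5→B] = [F, F, F]
r5 m[φ6→S] = [F, F, F]
r5 m[φ6→B] = [T, F, T]
r5 m[φ7→A] = [F, F, F]
r5 m[φ7→B] = [F, F, F]
r5 m[S→φ0] = [T, F, F]
r5 m[S→φ6] = [T, T, F]
r5 m[A→φ0] = [F, F, F]
r5 m[A→φ1] = [F, F, F]
r5 m[A→φ2] = [T, F, F]
r5 m[A→φ3] = [F, F, F]
r5 m[A→φ4] = [F, F, F]
r5 m[A→φ5] = [F, F, F]
r5 m[A→φ7] = [F, F, F]
r5 m[B→φ2] = [T, F, T]
r5 m[B→φ3] = [F, F, F]
r5 m[B→φ5] = [F, F, F]
r5 m[B→φ6] = [F, F, F]
r5 m[B→φ7] = [F, F, F]
r5 m[E→φ1] = [F, T, T]
r5 m[E→φ4] = [T, T, T]

message @ round 5 = [F, F, F]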